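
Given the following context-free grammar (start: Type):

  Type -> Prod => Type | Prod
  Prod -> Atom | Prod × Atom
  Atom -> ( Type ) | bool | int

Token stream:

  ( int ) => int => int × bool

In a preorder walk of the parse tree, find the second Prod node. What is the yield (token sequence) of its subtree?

int

[Type [Prod [Atom ( [Type [Prod [Atom int]]] )]] => [Type [Prod [Atom int]] => [Type [Prod [Prod [Atom int]] × [Atom bool]]]]]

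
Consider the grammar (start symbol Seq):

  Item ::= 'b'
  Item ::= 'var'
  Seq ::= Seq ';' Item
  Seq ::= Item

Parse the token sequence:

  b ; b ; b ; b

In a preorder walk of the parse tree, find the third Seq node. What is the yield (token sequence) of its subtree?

b ; b

[Seq [Seq [Seq [Seq [Item b]] ; [Item b]] ; [Item b]] ; [Item b]]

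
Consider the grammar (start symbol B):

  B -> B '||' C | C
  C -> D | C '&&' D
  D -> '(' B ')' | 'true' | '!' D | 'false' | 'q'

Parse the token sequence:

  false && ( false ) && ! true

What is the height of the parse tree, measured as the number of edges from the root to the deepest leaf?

[B [C [C [C [D false]] && [D ( [B [C [D false]]] )]] && [D ! [D true]]]]

7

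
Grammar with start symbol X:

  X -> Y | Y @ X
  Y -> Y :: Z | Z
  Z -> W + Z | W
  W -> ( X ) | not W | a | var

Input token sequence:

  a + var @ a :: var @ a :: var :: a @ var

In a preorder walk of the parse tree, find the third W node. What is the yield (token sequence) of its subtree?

[X [Y [Z [W a] + [Z [W var]]]] @ [X [Y [Y [Z [W a]]] :: [Z [W var]]] @ [X [Y [Y [Y [Z [W a]]] :: [Z [W var]]] :: [Z [W a]]] @ [X [Y [Z [W var]]]]]]]

a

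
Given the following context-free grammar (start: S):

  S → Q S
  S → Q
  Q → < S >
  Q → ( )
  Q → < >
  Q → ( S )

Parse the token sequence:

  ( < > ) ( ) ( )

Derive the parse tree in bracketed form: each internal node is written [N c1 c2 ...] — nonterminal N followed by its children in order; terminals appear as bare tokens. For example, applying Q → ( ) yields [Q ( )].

[S [Q ( [S [Q < >]] )] [S [Q ( )] [S [Q ( )]]]]

S
Q S
( S ) S
( Q ) S
( < > ) S
( < > ) Q S
( < > ) ( ) S
( < > ) ( ) Q
( < > ) ( ) ( )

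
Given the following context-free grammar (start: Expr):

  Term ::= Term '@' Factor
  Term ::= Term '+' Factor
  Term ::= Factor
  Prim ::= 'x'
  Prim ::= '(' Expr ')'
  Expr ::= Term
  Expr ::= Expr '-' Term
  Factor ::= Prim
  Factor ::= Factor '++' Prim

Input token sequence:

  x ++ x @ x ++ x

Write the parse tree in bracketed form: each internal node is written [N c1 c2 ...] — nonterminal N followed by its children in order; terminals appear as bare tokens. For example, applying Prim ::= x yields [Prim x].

[Expr [Term [Term [Factor [Factor [Prim x]] ++ [Prim x]]] @ [Factor [Factor [Prim x]] ++ [Prim x]]]]

Expr
Term
Term @ Factor
Factor @ Factor
Factor ++ Prim @ Factor
Prim ++ Prim @ Factor
x ++ Prim @ Factor
x ++ x @ Factor
x ++ x @ Factor ++ Prim
x ++ x @ Prim ++ Prim
x ++ x @ x ++ Prim
x ++ x @ x ++ x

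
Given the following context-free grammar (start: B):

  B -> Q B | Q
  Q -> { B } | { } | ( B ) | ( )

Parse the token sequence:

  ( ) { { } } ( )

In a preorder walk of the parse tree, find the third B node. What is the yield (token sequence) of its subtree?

{ }

[B [Q ( )] [B [Q { [B [Q { }]] }] [B [Q ( )]]]]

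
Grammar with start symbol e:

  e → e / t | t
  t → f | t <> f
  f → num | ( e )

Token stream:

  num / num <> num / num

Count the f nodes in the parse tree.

4

[e [e [e [t [f num]]] / [t [t [f num]] <> [f num]]] / [t [f num]]]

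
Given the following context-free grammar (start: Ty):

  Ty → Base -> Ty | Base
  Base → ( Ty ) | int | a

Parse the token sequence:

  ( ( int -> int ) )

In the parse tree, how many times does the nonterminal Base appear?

4

[Ty [Base ( [Ty [Base ( [Ty [Base int] -> [Ty [Base int]]] )]] )]]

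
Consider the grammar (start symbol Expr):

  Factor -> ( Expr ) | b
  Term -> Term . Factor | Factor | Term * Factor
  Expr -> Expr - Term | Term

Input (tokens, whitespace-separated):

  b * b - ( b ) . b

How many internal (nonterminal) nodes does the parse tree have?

[Expr [Expr [Term [Term [Factor b]] * [Factor b]]] - [Term [Term [Factor ( [Expr [Term [Factor b]]] )]] . [Factor b]]]

13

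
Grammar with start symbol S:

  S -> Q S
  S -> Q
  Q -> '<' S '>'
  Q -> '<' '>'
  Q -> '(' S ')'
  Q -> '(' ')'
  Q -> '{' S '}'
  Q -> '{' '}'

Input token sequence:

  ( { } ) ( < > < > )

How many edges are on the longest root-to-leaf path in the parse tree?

6

[S [Q ( [S [Q { }]] )] [S [Q ( [S [Q < >] [S [Q < >]]] )]]]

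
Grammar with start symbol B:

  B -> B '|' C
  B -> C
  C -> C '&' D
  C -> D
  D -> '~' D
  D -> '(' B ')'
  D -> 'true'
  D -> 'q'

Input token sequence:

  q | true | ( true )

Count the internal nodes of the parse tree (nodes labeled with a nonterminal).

[B [B [B [C [D q]]] | [C [D true]]] | [C [D ( [B [C [D true]]] )]]]

12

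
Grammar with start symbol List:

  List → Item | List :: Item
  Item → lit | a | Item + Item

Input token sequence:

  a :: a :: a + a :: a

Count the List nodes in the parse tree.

[List [List [List [List [Item a]] :: [Item a]] :: [Item [Item a] + [Item a]]] :: [Item a]]

4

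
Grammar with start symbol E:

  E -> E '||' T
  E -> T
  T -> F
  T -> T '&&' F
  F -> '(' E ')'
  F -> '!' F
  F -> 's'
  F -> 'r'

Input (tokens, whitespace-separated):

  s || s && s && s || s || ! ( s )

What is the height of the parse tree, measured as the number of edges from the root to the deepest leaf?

[E [E [E [E [T [F s]]] || [T [T [T [F s]] && [F s]] && [F s]]] || [T [F s]]] || [T [F ! [F ( [E [T [F s]]] )]]]]

7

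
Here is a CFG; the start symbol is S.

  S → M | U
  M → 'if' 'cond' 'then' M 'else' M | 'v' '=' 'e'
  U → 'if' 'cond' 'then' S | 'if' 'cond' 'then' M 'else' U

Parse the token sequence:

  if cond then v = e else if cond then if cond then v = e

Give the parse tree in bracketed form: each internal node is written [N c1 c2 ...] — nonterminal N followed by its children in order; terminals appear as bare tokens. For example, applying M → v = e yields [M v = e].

[S [U if cond then [M v = e] else [U if cond then [S [U if cond then [S [M v = e]]]]]]]

S
U
if cond then M else U
if cond then v = e else U
if cond then v = e else if cond then S
if cond then v = e else if cond then U
if cond then v = e else if cond then if cond then S
if cond then v = e else if cond then if cond then M
if cond then v = e else if cond then if cond then v = e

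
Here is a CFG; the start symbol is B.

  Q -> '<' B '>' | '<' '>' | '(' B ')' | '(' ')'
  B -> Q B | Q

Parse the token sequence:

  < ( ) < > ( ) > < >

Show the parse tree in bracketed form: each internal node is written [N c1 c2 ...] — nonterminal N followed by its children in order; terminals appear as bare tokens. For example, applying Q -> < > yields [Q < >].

B
Q B
< B > B
< Q B > B
< ( ) B > B
< ( ) Q B > B
< ( ) < > B > B
< ( ) < > Q > B
< ( ) < > ( ) > B
< ( ) < > ( ) > Q
< ( ) < > ( ) > < >

[B [Q < [B [Q ( )] [B [Q < >] [B [Q ( )]]]] >] [B [Q < >]]]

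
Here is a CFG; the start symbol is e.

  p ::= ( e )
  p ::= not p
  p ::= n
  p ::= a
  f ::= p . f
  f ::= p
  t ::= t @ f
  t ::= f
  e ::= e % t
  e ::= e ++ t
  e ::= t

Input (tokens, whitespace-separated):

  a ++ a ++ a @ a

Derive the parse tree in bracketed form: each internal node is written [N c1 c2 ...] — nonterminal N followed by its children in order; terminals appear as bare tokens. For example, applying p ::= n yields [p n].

[e [e [e [t [f [p a]]]] ++ [t [f [p a]]]] ++ [t [t [f [p a]]] @ [f [p a]]]]

e
e ++ t
e ++ t ++ t
t ++ t ++ t
f ++ t ++ t
p ++ t ++ t
a ++ t ++ t
a ++ f ++ t
a ++ p ++ t
a ++ a ++ t
a ++ a ++ t @ f
a ++ a ++ f @ f
a ++ a ++ p @ f
a ++ a ++ a @ f
a ++ a ++ a @ p
a ++ a ++ a @ a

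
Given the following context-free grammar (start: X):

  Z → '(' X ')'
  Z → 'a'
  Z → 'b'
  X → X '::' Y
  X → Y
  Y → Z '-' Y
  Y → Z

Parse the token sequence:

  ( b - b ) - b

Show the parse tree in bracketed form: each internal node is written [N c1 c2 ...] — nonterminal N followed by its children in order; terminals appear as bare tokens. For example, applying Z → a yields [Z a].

X
Y
Z - Y
( X ) - Y
( Y ) - Y
( Z - Y ) - Y
( b - Y ) - Y
( b - Z ) - Y
( b - b ) - Y
( b - b ) - Z
( b - b ) - b

[X [Y [Z ( [X [Y [Z b] - [Y [Z b]]]] )] - [Y [Z b]]]]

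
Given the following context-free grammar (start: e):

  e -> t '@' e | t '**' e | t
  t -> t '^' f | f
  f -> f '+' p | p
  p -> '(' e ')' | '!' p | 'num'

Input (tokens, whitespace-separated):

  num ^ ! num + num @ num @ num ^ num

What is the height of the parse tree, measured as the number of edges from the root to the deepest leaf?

[e [t [t [f [p num]]] ^ [f [f [p ! [p num]]] + [p num]]] @ [e [t [f [p num]]] @ [e [t [t [f [p num]]] ^ [f [p num]]]]]]

7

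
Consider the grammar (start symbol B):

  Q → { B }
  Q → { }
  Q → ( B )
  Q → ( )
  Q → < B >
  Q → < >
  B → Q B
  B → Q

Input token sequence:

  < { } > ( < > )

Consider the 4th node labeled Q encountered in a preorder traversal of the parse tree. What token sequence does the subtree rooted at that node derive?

[B [Q < [B [Q { }]] >] [B [Q ( [B [Q < >]] )]]]

< >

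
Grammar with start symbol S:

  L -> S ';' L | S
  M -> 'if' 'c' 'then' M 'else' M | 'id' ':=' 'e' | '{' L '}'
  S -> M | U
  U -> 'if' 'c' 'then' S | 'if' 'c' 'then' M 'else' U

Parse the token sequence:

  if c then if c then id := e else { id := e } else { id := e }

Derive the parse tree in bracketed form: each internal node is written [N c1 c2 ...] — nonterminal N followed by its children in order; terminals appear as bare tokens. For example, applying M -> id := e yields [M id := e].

S
M
if c then M else M
if c then if c then M else M else M
if c then if c then id := e else M else M
if c then if c then id := e else { L } else M
if c then if c then id := e else { S } else M
if c then if c then id := e else { M } else M
if c then if c then id := e else { id := e } else M
if c then if c then id := e else { id := e } else { L }
if c then if c then id := e else { id := e } else { S }
if c then if c then id := e else { id := e } else { M }
if c then if c then id := e else { id := e } else { id := e }

[S [M if c then [M if c then [M id := e] else [M { [L [S [M id := e]]] }]] else [M { [L [S [M id := e]]] }]]]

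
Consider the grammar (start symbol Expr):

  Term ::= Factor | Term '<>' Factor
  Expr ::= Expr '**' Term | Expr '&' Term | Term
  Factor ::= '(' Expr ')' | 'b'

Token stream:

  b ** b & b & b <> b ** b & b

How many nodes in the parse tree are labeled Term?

[Expr [Expr [Expr [Expr [Expr [Expr [Term [Factor b]]] ** [Term [Factor b]]] & [Term [Factor b]]] & [Term [Term [Factor b]] <> [Factor b]]] ** [Term [Factor b]]] & [Term [Factor b]]]

7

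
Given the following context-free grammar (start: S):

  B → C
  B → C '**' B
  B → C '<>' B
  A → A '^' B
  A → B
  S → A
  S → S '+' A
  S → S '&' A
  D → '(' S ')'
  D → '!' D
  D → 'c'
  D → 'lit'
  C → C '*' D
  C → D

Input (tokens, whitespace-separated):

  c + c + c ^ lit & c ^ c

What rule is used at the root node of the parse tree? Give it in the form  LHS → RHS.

[S [S [S [S [A [B [C [D c]]]]] + [A [B [C [D c]]]]] + [A [A [B [C [D c]]]] ^ [B [C [D lit]]]]] & [A [A [B [C [D c]]]] ^ [B [C [D c]]]]]

S → S '&' A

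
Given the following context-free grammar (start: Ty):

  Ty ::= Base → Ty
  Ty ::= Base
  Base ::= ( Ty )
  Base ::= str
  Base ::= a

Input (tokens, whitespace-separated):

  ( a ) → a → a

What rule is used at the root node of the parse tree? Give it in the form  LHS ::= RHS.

[Ty [Base ( [Ty [Base a]] )] → [Ty [Base a] → [Ty [Base a]]]]

Ty ::= Base → Ty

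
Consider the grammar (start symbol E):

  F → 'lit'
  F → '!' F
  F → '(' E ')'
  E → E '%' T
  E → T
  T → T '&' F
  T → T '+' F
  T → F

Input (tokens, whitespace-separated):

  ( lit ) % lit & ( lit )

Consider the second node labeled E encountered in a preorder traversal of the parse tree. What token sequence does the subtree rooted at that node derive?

[E [E [T [F ( [E [T [F lit]]] )]]] % [T [T [F lit]] & [F ( [E [T [F lit]]] )]]]

( lit )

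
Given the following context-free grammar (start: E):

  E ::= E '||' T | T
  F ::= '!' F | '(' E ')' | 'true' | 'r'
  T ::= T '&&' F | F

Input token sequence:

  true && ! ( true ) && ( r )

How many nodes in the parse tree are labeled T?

[E [T [T [T [F true]] && [F ! [F ( [E [T [F true]]] )]]] && [F ( [E [T [F r]]] )]]]

5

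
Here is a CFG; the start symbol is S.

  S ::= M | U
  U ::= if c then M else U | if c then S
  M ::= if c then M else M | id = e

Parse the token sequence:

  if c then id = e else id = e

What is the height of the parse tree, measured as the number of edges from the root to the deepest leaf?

3

[S [M if c then [M id = e] else [M id = e]]]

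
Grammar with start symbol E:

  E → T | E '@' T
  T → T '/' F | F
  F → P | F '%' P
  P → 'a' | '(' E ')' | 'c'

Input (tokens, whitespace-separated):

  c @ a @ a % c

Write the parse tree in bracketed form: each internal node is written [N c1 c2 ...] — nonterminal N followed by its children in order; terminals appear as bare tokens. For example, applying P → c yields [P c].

E
E @ T
E @ T @ T
T @ T @ T
F @ T @ T
P @ T @ T
c @ T @ T
c @ F @ T
c @ P @ T
c @ a @ T
c @ a @ F
c @ a @ F % P
c @ a @ P % P
c @ a @ a % P
c @ a @ a % c

[E [E [E [T [F [P c]]]] @ [T [F [P a]]]] @ [T [F [F [P a]] % [P c]]]]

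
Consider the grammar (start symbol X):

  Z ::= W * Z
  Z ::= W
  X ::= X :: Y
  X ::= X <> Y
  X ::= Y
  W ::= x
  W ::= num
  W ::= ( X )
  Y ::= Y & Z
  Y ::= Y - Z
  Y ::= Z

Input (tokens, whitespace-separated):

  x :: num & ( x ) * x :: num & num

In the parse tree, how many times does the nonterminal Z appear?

[X [X [X [Y [Z [W x]]]] :: [Y [Y [Z [W num]]] & [Z [W ( [X [Y [Z [W x]]]] )] * [Z [W x]]]]] :: [Y [Y [Z [W num]]] & [Z [W num]]]]

7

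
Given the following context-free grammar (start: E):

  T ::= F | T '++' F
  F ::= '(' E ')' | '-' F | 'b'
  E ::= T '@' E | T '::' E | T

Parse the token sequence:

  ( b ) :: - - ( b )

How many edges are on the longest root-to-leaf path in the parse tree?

[E [T [F ( [E [T [F b]]] )]] :: [E [T [F - [F - [F ( [E [T [F b]]] )]]]]]]

9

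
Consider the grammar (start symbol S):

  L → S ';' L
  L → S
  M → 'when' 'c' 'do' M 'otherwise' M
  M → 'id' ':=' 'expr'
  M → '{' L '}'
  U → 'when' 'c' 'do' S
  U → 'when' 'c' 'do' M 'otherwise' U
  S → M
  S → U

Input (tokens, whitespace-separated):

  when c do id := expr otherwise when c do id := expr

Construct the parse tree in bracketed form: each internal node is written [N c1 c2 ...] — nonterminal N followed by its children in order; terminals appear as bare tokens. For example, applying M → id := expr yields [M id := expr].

S
U
when c do M otherwise U
when c do id := expr otherwise U
when c do id := expr otherwise when c do S
when c do id := expr otherwise when c do M
when c do id := expr otherwise when c do id := expr

[S [U when c do [M id := expr] otherwise [U when c do [S [M id := expr]]]]]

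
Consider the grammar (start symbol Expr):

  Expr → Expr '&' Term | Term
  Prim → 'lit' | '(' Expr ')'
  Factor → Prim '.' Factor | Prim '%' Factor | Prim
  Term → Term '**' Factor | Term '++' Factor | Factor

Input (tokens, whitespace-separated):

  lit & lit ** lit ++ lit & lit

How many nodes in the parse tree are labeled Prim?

5

[Expr [Expr [Expr [Term [Factor [Prim lit]]]] & [Term [Term [Term [Factor [Prim lit]]] ** [Factor [Prim lit]]] ++ [Factor [Prim lit]]]] & [Term [Factor [Prim lit]]]]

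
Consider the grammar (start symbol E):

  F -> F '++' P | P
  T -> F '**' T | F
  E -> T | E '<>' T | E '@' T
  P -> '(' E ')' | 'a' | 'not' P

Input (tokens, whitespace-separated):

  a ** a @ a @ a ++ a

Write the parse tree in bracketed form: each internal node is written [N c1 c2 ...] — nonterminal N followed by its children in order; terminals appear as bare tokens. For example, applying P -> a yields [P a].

E
E @ T
E @ T @ T
T @ T @ T
F ** T @ T @ T
P ** T @ T @ T
a ** T @ T @ T
a ** F @ T @ T
a ** P @ T @ T
a ** a @ T @ T
a ** a @ F @ T
a ** a @ P @ T
a ** a @ a @ T
a ** a @ a @ F
a ** a @ a @ F ++ P
a ** a @ a @ P ++ P
a ** a @ a @ a ++ P
a ** a @ a @ a ++ a

[E [E [E [T [F [P a]] ** [T [F [P a]]]]] @ [T [F [P a]]]] @ [T [F [F [P a]] ++ [P a]]]]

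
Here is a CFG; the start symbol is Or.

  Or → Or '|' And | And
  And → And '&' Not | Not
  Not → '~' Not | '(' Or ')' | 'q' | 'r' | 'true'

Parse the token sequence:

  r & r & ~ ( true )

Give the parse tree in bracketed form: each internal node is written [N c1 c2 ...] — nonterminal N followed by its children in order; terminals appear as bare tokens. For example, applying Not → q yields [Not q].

[Or [And [And [And [Not r]] & [Not r]] & [Not ~ [Not ( [Or [And [Not true]]] )]]]]

Or
And
And & Not
And & Not & Not
Not & Not & Not
r & Not & Not
r & r & Not
r & r & ~ Not
r & r & ~ ( Or )
r & r & ~ ( And )
r & r & ~ ( Not )
r & r & ~ ( true )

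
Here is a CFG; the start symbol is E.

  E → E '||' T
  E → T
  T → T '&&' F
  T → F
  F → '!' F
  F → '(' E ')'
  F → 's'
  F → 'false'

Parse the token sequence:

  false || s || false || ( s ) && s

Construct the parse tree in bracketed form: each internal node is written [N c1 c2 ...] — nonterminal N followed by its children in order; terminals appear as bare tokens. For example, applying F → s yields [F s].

E
E || T
E || T || T
E || T || T || T
T || T || T || T
F || T || T || T
false || T || T || T
false || F || T || T
false || s || T || T
false || s || F || T
false || s || false || T
false || s || false || T && F
false || s || false || F && F
false || s || false || ( E ) && F
false || s || false || ( T ) && F
false || s || false || ( F ) && F
false || s || false || ( s ) && F
false || s || false || ( s ) && s

[E [E [E [E [T [F false]]] || [T [F s]]] || [T [F false]]] || [T [T [F ( [E [T [F s]]] )]] && [F s]]]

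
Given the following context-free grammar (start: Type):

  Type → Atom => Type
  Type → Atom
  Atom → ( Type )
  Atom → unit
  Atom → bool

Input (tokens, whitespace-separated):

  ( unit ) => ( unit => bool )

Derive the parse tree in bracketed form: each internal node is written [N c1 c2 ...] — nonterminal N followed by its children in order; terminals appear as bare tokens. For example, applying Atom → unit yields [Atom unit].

Type
Atom => Type
( Type ) => Type
( Atom ) => Type
( unit ) => Type
( unit ) => Atom
( unit ) => ( Type )
( unit ) => ( Atom => Type )
( unit ) => ( unit => Type )
( unit ) => ( unit => Atom )
( unit ) => ( unit => bool )

[Type [Atom ( [Type [Atom unit]] )] => [Type [Atom ( [Type [Atom unit] => [Type [Atom bool]]] )]]]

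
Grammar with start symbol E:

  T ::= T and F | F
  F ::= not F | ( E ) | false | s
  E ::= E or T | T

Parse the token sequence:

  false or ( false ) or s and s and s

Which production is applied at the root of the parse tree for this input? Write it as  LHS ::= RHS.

[E [E [E [T [F false]]] or [T [F ( [E [T [F false]]] )]]] or [T [T [T [F s]] and [F s]] and [F s]]]

E ::= E or T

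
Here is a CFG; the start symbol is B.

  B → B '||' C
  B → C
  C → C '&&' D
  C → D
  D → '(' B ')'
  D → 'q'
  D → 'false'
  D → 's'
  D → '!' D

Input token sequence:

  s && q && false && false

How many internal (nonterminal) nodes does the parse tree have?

[B [C [C [C [C [D s]] && [D q]] && [D false]] && [D false]]]

9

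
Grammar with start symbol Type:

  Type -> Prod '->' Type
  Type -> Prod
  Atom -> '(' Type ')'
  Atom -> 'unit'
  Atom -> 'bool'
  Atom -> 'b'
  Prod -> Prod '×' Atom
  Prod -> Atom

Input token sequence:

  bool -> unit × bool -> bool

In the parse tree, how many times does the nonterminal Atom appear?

[Type [Prod [Atom bool]] -> [Type [Prod [Prod [Atom unit]] × [Atom bool]] -> [Type [Prod [Atom bool]]]]]

4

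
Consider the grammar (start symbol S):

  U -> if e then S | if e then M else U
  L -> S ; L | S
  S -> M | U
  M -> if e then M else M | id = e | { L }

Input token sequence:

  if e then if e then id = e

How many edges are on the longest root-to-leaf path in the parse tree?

[S [U if e then [S [U if e then [S [M id = e]]]]]]

6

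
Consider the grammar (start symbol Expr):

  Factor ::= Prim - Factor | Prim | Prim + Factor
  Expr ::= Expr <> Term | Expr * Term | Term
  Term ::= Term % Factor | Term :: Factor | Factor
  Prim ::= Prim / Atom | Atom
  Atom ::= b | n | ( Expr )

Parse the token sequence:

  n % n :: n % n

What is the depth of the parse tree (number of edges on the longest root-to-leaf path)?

8

[Expr [Term [Term [Term [Term [Factor [Prim [Atom n]]]] % [Factor [Prim [Atom n]]]] :: [Factor [Prim [Atom n]]]] % [Factor [Prim [Atom n]]]]]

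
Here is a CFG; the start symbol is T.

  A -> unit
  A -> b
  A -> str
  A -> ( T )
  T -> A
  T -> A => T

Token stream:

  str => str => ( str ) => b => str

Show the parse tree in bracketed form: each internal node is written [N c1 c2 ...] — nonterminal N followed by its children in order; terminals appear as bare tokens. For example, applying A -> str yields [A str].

[T [A str] => [T [A str] => [T [A ( [T [A str]] )] => [T [A b] => [T [A str]]]]]]

T
A => T
str => T
str => A => T
str => str => T
str => str => A => T
str => str => ( T ) => T
str => str => ( A ) => T
str => str => ( str ) => T
str => str => ( str ) => A => T
str => str => ( str ) => b => T
str => str => ( str ) => b => A
str => str => ( str ) => b => str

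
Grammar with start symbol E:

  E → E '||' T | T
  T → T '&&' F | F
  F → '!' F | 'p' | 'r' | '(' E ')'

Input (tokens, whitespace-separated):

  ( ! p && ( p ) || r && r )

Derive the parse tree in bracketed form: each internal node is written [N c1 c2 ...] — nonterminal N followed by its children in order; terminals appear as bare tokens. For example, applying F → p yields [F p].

E
T
F
( E )
( E || T )
( T || T )
( T && F || T )
( F && F || T )
( ! F && F || T )
( ! p && F || T )
( ! p && ( E ) || T )
( ! p && ( T ) || T )
( ! p && ( F ) || T )
( ! p && ( p ) || T )
( ! p && ( p ) || T && F )
( ! p && ( p ) || F && F )
( ! p && ( p ) || r && F )
( ! p && ( p ) || r && r )

[E [T [F ( [E [E [T [T [F ! [F p]]] && [F ( [E [T [F p]]] )]]] || [T [T [F r]] && [F r]]] )]]]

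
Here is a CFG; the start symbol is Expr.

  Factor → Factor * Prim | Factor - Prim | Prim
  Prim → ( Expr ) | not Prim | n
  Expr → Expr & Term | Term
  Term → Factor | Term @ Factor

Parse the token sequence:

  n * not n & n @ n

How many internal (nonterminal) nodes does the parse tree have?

14

[Expr [Expr [Term [Factor [Factor [Prim n]] * [Prim not [Prim n]]]]] & [Term [Term [Factor [Prim n]]] @ [Factor [Prim n]]]]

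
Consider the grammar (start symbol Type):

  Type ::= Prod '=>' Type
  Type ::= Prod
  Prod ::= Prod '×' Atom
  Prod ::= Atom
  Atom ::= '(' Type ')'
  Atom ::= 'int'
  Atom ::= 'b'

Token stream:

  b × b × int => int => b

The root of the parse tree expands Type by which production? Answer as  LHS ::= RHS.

[Type [Prod [Prod [Prod [Atom b]] × [Atom b]] × [Atom int]] => [Type [Prod [Atom int]] => [Type [Prod [Atom b]]]]]

Type ::= Prod '=>' Type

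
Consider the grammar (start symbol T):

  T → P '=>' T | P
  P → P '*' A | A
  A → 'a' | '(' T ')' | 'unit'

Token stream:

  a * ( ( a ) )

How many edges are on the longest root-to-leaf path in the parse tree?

[T [P [P [A a]] * [A ( [T [P [A ( [T [P [A a]]] )]]] )]]]

9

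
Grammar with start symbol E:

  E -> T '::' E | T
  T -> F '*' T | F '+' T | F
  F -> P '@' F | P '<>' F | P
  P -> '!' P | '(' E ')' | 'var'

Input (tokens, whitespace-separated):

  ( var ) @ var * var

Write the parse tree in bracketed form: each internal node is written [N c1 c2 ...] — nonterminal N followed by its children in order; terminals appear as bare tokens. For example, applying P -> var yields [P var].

E
T
F * T
P @ F * T
( E ) @ F * T
( T ) @ F * T
( F ) @ F * T
( P ) @ F * T
( var ) @ F * T
( var ) @ P * T
( var ) @ var * T
( var ) @ var * F
( var ) @ var * P
( var ) @ var * var

[E [T [F [P ( [E [T [F [P var]]]] )] @ [F [P var]]] * [T [F [P var]]]]]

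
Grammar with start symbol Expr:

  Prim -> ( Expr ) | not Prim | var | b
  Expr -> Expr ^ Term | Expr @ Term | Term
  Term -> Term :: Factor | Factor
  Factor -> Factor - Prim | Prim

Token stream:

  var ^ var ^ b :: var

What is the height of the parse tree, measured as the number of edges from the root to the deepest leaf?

[Expr [Expr [Expr [Term [Factor [Prim var]]]] ^ [Term [Factor [Prim var]]]] ^ [Term [Term [Factor [Prim b]]] :: [Factor [Prim var]]]]

6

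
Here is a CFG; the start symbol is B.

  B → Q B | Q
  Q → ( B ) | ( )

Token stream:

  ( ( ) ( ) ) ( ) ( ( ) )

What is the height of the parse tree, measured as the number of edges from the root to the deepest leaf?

6

[B [Q ( [B [Q ( )] [B [Q ( )]]] )] [B [Q ( )] [B [Q ( [B [Q ( )]] )]]]]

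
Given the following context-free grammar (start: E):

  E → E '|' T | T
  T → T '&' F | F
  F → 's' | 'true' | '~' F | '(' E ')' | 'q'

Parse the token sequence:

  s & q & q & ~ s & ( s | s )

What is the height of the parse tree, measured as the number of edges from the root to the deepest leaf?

7

[E [T [T [T [T [T [F s]] & [F q]] & [F q]] & [F ~ [F s]]] & [F ( [E [E [T [F s]]] | [T [F s]]] )]]]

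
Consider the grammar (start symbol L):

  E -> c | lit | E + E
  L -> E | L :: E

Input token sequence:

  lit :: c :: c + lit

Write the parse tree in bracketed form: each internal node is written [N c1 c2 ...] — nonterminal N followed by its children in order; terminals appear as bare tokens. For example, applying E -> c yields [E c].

[L [L [L [E lit]] :: [E c]] :: [E [E c] + [E lit]]]

L
L :: E
L :: E :: E
E :: E :: E
lit :: E :: E
lit :: c :: E
lit :: c :: E + E
lit :: c :: c + E
lit :: c :: c + lit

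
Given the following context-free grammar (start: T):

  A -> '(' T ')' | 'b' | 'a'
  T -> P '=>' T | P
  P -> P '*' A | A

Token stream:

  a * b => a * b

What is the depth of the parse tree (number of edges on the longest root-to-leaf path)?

5

[T [P [P [A a]] * [A b]] => [T [P [P [A a]] * [A b]]]]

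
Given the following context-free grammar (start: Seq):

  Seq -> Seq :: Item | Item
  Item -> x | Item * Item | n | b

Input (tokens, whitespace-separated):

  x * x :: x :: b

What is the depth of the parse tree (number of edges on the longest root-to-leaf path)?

5

[Seq [Seq [Seq [Item [Item x] * [Item x]]] :: [Item x]] :: [Item b]]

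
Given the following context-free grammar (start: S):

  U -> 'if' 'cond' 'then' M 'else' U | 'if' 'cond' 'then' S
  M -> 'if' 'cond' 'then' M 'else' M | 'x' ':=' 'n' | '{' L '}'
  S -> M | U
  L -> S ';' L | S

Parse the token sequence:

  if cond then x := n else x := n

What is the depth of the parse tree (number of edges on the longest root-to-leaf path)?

3

[S [M if cond then [M x := n] else [M x := n]]]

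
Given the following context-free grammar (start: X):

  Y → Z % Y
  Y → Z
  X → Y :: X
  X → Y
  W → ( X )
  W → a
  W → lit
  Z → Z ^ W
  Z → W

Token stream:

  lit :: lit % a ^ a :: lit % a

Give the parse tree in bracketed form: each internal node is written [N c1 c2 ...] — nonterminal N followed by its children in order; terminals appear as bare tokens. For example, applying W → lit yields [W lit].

[X [Y [Z [W lit]]] :: [X [Y [Z [W lit]] % [Y [Z [Z [W a]] ^ [W a]]]] :: [X [Y [Z [W lit]] % [Y [Z [W a]]]]]]]

X
Y :: X
Z :: X
W :: X
lit :: X
lit :: Y :: X
lit :: Z % Y :: X
lit :: W % Y :: X
lit :: lit % Y :: X
lit :: lit % Z :: X
lit :: lit % Z ^ W :: X
lit :: lit % W ^ W :: X
lit :: lit % a ^ W :: X
lit :: lit % a ^ a :: X
lit :: lit % a ^ a :: Y
lit :: lit % a ^ a :: Z % Y
lit :: lit % a ^ a :: W % Y
lit :: lit % a ^ a :: lit % Y
lit :: lit % a ^ a :: lit % Z
lit :: lit % a ^ a :: lit % W
lit :: lit % a ^ a :: lit % a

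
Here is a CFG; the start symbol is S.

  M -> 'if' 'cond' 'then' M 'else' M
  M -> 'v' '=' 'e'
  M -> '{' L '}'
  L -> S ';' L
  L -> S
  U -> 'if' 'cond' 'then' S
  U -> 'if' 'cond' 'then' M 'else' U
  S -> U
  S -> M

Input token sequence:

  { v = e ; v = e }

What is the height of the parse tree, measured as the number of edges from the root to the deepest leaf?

[S [M { [L [S [M v = e]] ; [L [S [M v = e]]]] }]]

6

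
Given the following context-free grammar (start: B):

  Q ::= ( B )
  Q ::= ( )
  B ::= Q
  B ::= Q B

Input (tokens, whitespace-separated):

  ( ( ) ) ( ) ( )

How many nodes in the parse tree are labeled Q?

4

[B [Q ( [B [Q ( )]] )] [B [Q ( )] [B [Q ( )]]]]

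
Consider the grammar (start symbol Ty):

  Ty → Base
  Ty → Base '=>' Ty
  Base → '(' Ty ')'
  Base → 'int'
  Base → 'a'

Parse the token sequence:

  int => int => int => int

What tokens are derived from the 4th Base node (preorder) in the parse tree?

int

[Ty [Base int] => [Ty [Base int] => [Ty [Base int] => [Ty [Base int]]]]]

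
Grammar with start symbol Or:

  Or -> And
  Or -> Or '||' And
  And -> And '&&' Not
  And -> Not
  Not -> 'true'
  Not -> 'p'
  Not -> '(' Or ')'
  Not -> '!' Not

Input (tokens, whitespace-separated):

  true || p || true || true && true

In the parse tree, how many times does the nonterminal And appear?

[Or [Or [Or [Or [And [Not true]]] || [And [Not p]]] || [And [Not true]]] || [And [And [Not true]] && [Not true]]]

5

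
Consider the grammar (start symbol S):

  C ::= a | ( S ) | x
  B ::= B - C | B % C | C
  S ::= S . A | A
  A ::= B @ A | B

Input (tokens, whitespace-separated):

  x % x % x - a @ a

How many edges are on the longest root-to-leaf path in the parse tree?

7

[S [A [B [B [B [B [C x]] % [C x]] % [C x]] - [C a]] @ [A [B [C a]]]]]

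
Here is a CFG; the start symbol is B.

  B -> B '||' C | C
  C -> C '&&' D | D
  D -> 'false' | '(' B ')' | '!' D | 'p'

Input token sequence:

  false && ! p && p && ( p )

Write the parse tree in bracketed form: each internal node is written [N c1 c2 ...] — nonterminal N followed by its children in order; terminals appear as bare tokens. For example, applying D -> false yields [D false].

[B [C [C [C [C [D false]] && [D ! [D p]]] && [D p]] && [D ( [B [C [D p]]] )]]]

B
C
C && D
C && D && D
C && D && D && D
D && D && D && D
false && D && D && D
false && ! D && D && D
false && ! p && D && D
false && ! p && p && D
false && ! p && p && ( B )
false && ! p && p && ( C )
false && ! p && p && ( D )
false && ! p && p && ( p )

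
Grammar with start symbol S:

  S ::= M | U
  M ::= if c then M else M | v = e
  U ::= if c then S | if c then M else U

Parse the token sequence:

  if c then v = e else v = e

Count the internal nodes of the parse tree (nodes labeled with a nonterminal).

[S [M if c then [M v = e] else [M v = e]]]

4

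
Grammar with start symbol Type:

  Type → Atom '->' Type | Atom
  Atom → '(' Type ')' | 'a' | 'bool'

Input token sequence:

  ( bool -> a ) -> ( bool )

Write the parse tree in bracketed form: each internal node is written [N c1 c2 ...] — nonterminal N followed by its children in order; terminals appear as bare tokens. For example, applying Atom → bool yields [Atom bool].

Type
Atom -> Type
( Type ) -> Type
( Atom -> Type ) -> Type
( bool -> Type ) -> Type
( bool -> Atom ) -> Type
( bool -> a ) -> Type
( bool -> a ) -> Atom
( bool -> a ) -> ( Type )
( bool -> a ) -> ( Atom )
( bool -> a ) -> ( bool )

[Type [Atom ( [Type [Atom bool] -> [Type [Atom a]]] )] -> [Type [Atom ( [Type [Atom bool]] )]]]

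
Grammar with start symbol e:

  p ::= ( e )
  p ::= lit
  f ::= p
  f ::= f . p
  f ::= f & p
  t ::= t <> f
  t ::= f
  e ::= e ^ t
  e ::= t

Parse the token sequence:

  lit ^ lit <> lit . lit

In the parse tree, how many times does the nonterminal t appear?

[e [e [t [f [p lit]]]] ^ [t [t [f [p lit]]] <> [f [f [p lit]] . [p lit]]]]

3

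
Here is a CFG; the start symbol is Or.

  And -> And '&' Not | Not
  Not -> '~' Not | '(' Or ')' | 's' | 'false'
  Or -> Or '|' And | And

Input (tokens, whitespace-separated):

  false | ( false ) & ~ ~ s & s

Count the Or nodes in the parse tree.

[Or [Or [And [Not false]]] | [And [And [And [Not ( [Or [And [Not false]]] )]] & [Not ~ [Not ~ [Not s]]]] & [Not s]]]

3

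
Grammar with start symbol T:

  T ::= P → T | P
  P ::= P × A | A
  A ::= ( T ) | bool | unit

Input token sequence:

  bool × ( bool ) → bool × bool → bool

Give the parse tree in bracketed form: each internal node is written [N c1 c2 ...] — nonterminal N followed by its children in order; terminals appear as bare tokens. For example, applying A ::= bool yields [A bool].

T
P → T
P × A → T
A × A → T
bool × A → T
bool × ( T ) → T
bool × ( P ) → T
bool × ( A ) → T
bool × ( bool ) → T
bool × ( bool ) → P → T
bool × ( bool ) → P × A → T
bool × ( bool ) → A × A → T
bool × ( bool ) → bool × A → T
bool × ( bool ) → bool × bool → T
bool × ( bool ) → bool × bool → P
bool × ( bool ) → bool × bool → A
bool × ( bool ) → bool × bool → bool

[T [P [P [A bool]] × [A ( [T [P [A bool]]] )]] → [T [P [P [A bool]] × [A bool]] → [T [P [A bool]]]]]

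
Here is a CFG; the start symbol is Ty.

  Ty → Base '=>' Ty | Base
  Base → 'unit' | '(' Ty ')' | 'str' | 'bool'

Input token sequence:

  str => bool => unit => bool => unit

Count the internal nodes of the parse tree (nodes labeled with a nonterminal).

[Ty [Base str] => [Ty [Base bool] => [Ty [Base unit] => [Ty [Base bool] => [Ty [Base unit]]]]]]

10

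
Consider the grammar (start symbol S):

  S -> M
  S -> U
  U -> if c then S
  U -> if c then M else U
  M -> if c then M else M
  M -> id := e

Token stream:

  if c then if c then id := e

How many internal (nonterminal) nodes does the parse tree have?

[S [U if c then [S [U if c then [S [M id := e]]]]]]

6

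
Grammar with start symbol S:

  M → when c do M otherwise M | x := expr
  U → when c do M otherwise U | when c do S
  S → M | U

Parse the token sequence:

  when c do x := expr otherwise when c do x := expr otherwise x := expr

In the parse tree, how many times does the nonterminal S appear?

[S [M when c do [M x := expr] otherwise [M when c do [M x := expr] otherwise [M x := expr]]]]

1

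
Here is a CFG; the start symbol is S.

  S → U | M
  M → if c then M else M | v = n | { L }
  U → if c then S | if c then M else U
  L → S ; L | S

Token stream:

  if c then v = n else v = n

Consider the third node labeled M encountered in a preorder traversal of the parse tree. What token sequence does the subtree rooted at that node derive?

[S [M if c then [M v = n] else [M v = n]]]

v = n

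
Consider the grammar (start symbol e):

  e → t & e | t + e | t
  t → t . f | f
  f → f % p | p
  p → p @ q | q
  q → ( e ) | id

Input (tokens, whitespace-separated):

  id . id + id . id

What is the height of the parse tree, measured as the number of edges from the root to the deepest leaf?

[e [t [t [f [p [q id]]]] . [f [p [q id]]]] + [e [t [t [f [p [q id]]]] . [f [p [q id]]]]]]

7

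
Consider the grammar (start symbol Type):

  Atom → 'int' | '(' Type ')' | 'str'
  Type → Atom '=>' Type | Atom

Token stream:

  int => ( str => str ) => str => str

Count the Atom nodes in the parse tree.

6

[Type [Atom int] => [Type [Atom ( [Type [Atom str] => [Type [Atom str]]] )] => [Type [Atom str] => [Type [Atom str]]]]]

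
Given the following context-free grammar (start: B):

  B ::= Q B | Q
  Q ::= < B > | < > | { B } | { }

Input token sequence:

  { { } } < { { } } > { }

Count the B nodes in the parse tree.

6

[B [Q { [B [Q { }]] }] [B [Q < [B [Q { [B [Q { }]] }]] >] [B [Q { }]]]]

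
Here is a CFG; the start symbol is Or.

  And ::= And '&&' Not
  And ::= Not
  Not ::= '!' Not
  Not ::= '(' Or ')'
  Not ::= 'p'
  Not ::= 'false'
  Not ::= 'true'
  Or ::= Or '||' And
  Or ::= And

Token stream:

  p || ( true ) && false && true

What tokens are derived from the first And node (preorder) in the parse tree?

[Or [Or [And [Not p]]] || [And [And [And [Not ( [Or [And [Not true]]] )]] && [Not false]] && [Not true]]]

p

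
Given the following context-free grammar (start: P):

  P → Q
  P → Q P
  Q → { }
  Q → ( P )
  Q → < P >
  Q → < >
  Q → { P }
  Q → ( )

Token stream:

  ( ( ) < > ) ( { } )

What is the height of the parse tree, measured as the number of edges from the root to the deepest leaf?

[P [Q ( [P [Q ( )] [P [Q < >]]] )] [P [Q ( [P [Q { }]] )]]]

5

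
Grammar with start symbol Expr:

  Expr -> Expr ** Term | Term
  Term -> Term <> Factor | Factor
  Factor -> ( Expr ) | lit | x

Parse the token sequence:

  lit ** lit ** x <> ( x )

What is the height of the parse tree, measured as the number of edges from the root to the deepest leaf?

[Expr [Expr [Expr [Term [Factor lit]]] ** [Term [Factor lit]]] ** [Term [Term [Factor x]] <> [Factor ( [Expr [Term [Factor x]]] )]]]

6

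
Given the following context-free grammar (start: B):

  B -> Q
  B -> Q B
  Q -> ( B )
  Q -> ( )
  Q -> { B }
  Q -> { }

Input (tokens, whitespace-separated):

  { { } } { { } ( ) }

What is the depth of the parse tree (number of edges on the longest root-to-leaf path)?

6

[B [Q { [B [Q { }]] }] [B [Q { [B [Q { }] [B [Q ( )]]] }]]]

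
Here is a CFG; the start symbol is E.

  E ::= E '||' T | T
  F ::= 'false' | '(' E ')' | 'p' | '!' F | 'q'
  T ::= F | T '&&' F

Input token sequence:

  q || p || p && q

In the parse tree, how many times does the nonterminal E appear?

3

[E [E [E [T [F q]]] || [T [F p]]] || [T [T [F p]] && [F q]]]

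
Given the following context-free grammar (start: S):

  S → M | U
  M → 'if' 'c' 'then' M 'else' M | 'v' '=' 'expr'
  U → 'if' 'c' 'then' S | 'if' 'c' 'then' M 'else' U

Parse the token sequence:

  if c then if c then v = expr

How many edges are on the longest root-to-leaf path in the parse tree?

[S [U if c then [S [U if c then [S [M v = expr]]]]]]

6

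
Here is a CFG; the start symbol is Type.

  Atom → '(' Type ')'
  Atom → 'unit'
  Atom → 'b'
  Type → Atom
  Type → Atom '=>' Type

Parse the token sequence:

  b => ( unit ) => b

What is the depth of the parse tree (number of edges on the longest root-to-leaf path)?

[Type [Atom b] => [Type [Atom ( [Type [Atom unit]] )] => [Type [Atom b]]]]

5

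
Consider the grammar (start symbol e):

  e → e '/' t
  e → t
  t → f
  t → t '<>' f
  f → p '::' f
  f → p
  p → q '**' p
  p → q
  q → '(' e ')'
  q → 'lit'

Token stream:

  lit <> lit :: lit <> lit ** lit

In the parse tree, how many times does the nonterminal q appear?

[e [t [t [t [f [p [q lit]]]] <> [f [p [q lit]] :: [f [p [q lit]]]]] <> [f [p [q lit] ** [p [q lit]]]]]]

5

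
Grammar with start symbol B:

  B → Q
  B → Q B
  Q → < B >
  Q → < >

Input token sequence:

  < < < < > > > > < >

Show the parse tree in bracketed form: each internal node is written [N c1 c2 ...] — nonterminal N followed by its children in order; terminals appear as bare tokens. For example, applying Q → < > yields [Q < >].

[B [Q < [B [Q < [B [Q < [B [Q < >]] >]] >]] >] [B [Q < >]]]

B
Q B
< B > B
< Q > B
< < B > > B
< < Q > > B
< < < B > > > B
< < < Q > > > B
< < < < > > > > B
< < < < > > > > Q
< < < < > > > > < >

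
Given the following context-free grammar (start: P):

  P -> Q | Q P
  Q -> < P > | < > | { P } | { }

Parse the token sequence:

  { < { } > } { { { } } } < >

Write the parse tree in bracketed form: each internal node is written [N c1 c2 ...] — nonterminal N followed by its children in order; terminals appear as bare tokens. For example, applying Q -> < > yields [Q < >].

P
Q P
{ P } P
{ Q } P
{ < P > } P
{ < Q > } P
{ < { } > } P
{ < { } > } Q P
{ < { } > } { P } P
{ < { } > } { Q } P
{ < { } > } { { P } } P
{ < { } > } { { Q } } P
{ < { } > } { { { } } } P
{ < { } > } { { { } } } Q
{ < { } > } { { { } } } < >

[P [Q { [P [Q < [P [Q { }]] >]] }] [P [Q { [P [Q { [P [Q { }]] }]] }] [P [Q < >]]]]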